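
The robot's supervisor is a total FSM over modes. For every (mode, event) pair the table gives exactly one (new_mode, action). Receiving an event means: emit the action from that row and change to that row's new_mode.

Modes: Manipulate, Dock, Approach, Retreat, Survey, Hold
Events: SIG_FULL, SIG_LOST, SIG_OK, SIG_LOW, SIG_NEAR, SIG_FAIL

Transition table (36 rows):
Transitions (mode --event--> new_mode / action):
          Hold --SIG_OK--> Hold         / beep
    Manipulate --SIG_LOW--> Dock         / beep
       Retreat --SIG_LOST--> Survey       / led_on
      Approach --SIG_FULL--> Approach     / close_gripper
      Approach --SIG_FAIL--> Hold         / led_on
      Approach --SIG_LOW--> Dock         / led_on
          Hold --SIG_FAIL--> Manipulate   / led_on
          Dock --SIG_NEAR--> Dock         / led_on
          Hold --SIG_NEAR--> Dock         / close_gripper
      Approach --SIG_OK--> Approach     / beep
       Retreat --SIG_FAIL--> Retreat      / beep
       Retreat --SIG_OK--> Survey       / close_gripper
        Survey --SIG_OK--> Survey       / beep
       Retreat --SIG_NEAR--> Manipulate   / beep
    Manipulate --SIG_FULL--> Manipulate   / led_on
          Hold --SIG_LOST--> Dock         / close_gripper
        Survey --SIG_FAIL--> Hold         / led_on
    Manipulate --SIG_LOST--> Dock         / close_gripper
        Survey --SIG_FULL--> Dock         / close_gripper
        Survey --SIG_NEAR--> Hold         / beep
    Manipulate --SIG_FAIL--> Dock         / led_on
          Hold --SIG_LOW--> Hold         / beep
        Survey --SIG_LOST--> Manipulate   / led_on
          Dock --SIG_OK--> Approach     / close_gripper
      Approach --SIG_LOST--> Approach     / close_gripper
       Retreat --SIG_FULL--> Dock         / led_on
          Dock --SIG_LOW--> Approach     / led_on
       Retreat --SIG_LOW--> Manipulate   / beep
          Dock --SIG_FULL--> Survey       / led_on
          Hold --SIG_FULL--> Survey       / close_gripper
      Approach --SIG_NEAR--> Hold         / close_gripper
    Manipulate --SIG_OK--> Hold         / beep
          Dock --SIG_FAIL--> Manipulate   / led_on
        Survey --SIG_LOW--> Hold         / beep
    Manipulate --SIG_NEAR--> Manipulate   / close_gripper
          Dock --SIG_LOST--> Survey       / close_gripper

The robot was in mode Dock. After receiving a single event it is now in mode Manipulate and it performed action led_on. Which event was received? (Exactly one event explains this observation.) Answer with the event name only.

try SIG_FULL: (Dock, SIG_FULL) → (Survey, led_on)
try SIG_LOST: (Dock, SIG_LOST) → (Survey, close_gripper)
try SIG_OK: (Dock, SIG_OK) → (Approach, close_gripper)
try SIG_LOW: (Dock, SIG_LOW) → (Approach, led_on)
try SIG_NEAR: (Dock, SIG_NEAR) → (Dock, led_on)
try SIG_FAIL: (Dock, SIG_FAIL) → (Manipulate, led_on)  ← matches

SIG_FAIL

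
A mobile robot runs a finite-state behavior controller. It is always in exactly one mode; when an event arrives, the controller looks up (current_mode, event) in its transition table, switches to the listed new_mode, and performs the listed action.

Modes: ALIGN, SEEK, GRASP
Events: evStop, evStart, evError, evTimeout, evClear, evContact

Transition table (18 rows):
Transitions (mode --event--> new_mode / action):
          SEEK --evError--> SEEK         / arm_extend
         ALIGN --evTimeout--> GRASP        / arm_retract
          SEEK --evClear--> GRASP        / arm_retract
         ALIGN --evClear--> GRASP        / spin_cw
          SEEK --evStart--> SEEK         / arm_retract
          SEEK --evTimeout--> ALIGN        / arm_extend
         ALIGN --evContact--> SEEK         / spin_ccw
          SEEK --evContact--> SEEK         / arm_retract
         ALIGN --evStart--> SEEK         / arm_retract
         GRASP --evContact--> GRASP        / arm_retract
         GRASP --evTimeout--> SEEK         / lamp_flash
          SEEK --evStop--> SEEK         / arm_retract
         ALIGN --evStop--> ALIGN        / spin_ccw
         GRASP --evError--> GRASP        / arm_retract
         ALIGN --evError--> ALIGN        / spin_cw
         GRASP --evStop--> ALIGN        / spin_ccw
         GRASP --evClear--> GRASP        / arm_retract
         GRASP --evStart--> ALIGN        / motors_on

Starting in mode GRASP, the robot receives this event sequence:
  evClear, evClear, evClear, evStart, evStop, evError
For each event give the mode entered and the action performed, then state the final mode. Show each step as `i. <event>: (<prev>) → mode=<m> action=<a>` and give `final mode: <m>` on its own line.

1. evClear: (GRASP) → mode=GRASP action=arm_retract
2. evClear: (GRASP) → mode=GRASP action=arm_retract
3. evClear: (GRASP) → mode=GRASP action=arm_retract
4. evStart: (GRASP) → mode=ALIGN action=motors_on
5. evStop: (ALIGN) → mode=ALIGN action=spin_ccw
6. evError: (ALIGN) → mode=ALIGN action=spin_cw

final mode: ALIGN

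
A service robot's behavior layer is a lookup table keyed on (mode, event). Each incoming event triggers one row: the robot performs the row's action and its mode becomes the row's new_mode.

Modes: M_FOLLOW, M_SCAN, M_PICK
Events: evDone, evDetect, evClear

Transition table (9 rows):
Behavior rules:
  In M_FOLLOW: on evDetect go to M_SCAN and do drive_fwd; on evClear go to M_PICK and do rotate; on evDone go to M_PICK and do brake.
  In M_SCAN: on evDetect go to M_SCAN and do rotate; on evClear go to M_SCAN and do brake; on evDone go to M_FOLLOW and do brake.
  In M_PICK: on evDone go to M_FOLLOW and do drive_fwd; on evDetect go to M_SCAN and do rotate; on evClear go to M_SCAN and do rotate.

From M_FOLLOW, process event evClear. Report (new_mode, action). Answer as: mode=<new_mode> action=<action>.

current mode = M_FOLLOW; filter table to that mode:
  (M_FOLLOW, evDetect) → (M_SCAN, drive_fwd)
  (M_FOLLOW, evClear) → (M_PICK, rotate)  ← event matches
  (M_FOLLOW, evDone) → (M_PICK, brake)
event = evClear selects (M_PICK, rotate)

mode=M_PICK action=rotate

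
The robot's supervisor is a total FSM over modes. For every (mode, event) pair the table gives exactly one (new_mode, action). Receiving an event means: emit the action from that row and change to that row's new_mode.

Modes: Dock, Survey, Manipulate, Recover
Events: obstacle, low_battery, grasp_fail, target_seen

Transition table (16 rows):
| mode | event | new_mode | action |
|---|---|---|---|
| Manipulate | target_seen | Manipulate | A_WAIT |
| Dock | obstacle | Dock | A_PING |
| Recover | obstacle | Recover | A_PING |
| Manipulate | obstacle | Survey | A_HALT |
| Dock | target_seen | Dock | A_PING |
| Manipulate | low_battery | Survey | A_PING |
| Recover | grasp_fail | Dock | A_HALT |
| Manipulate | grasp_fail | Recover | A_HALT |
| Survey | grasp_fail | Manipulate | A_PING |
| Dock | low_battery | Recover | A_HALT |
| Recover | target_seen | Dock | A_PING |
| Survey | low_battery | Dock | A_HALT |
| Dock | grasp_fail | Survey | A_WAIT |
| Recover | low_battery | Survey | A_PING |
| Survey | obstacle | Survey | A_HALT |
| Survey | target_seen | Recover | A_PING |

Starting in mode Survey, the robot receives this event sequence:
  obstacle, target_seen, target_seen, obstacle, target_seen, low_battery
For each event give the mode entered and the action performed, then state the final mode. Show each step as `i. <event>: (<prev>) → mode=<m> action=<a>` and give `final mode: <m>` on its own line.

final mode: Recover

1. obstacle: (Survey) → mode=Survey action=A_HALT
2. target_seen: (Survey) → mode=Recover action=A_PING
3. target_seen: (Recover) → mode=Dock action=A_PING
4. obstacle: (Dock) → mode=Dock action=A_PING
5. target_seen: (Dock) → mode=Dock action=A_PING
6. low_battery: (Dock) → mode=Recover action=A_HALT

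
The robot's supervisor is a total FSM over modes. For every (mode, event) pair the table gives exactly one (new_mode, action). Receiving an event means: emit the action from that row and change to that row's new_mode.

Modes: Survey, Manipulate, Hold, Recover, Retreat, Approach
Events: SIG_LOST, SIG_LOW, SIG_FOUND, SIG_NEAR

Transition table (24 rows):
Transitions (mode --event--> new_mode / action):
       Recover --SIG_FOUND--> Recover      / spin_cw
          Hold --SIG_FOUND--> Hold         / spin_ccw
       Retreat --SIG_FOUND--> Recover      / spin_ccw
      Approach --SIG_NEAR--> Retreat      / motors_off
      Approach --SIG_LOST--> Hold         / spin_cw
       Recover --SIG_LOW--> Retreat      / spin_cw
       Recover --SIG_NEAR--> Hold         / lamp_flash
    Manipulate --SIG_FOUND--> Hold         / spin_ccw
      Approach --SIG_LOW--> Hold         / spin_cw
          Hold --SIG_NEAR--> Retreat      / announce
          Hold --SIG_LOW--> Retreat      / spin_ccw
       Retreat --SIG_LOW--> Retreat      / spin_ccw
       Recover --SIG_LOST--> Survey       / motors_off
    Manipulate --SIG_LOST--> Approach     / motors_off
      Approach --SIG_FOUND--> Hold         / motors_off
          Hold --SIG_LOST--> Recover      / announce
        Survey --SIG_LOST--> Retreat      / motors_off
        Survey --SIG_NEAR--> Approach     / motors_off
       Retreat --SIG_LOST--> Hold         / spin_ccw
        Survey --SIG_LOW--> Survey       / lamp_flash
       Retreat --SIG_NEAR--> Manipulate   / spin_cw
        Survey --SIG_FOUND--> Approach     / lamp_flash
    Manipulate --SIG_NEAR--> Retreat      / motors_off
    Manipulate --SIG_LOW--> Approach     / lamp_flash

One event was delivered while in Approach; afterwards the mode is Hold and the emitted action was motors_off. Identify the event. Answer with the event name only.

try SIG_LOST: (Approach, SIG_LOST) → (Hold, spin_cw)
try SIG_LOW: (Approach, SIG_LOW) → (Hold, spin_cw)
try SIG_FOUND: (Approach, SIG_FOUND) → (Hold, motors_off)  ← matches
try SIG_NEAR: (Approach, SIG_NEAR) → (Retreat, motors_off)

SIG_FOUND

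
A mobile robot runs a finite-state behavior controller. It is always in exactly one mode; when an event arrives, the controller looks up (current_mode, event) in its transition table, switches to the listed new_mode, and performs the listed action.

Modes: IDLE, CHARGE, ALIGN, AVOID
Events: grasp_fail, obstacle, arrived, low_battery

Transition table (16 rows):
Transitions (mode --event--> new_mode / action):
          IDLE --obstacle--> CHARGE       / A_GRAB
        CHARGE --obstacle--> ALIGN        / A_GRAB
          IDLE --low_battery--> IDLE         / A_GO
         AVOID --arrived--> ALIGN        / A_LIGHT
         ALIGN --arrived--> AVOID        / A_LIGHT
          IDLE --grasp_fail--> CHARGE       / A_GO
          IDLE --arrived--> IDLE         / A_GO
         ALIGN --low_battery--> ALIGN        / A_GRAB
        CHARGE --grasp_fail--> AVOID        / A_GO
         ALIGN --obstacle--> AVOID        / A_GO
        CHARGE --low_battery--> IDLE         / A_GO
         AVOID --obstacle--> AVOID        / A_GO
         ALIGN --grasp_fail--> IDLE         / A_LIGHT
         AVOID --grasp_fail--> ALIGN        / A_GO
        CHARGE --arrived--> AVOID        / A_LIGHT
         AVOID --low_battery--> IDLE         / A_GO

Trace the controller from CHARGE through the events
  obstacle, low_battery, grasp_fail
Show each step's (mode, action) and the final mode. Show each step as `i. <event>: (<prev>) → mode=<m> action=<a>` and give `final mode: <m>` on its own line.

1. obstacle: (CHARGE) → mode=ALIGN action=A_GRAB
2. low_battery: (ALIGN) → mode=ALIGN action=A_GRAB
3. grasp_fail: (ALIGN) → mode=IDLE action=A_LIGHT

final mode: IDLE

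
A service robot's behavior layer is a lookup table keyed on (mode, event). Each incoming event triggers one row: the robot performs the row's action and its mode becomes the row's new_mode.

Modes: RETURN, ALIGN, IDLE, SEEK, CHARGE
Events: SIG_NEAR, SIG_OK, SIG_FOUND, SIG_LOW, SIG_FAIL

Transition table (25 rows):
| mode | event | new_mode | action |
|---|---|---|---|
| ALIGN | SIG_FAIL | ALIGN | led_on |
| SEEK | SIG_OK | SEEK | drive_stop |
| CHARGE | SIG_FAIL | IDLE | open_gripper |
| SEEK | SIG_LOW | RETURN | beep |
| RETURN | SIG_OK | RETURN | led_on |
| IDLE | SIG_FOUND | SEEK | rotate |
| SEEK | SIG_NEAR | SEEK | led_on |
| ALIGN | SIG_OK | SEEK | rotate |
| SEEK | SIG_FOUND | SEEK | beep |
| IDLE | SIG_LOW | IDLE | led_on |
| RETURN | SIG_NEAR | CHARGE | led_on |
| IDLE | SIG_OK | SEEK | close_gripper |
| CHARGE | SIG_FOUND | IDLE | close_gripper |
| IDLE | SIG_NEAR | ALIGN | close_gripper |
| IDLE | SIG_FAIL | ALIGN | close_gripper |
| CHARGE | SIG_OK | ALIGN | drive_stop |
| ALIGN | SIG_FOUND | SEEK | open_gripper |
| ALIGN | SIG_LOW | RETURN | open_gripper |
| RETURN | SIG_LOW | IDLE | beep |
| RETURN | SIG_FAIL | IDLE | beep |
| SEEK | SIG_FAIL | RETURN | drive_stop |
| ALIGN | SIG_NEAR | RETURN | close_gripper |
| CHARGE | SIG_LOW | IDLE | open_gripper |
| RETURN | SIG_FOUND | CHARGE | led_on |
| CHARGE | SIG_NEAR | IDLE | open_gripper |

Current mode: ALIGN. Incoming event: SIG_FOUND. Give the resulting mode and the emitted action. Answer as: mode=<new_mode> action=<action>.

mode=SEEK action=open_gripper

current mode = ALIGN; filter table to that mode:
  (ALIGN, SIG_FAIL) → (ALIGN, led_on)
  (ALIGN, SIG_OK) → (SEEK, rotate)
  (ALIGN, SIG_FOUND) → (SEEK, open_gripper)  ← event matches
  (ALIGN, SIG_LOW) → (RETURN, open_gripper)
  (ALIGN, SIG_NEAR) → (RETURN, close_gripper)
event = SIG_FOUND selects (SEEK, open_gripper)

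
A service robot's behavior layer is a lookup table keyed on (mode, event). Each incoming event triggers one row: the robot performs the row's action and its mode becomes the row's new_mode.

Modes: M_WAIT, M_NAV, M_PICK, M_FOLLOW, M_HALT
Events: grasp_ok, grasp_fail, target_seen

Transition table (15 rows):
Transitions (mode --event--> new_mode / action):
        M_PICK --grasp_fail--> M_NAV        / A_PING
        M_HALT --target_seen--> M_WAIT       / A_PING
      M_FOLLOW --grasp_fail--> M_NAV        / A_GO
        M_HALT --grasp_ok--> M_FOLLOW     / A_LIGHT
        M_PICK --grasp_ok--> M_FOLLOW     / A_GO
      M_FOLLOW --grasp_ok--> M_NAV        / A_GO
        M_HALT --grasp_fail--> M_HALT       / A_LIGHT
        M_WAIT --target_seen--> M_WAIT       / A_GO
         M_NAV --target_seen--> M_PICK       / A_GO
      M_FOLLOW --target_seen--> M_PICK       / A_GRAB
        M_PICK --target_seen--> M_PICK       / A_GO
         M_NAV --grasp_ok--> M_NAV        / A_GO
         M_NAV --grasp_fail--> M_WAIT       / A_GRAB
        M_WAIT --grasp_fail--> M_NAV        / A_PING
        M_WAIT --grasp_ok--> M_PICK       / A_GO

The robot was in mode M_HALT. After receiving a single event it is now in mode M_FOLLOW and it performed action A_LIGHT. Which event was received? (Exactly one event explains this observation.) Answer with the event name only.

grasp_ok

try grasp_ok: (M_HALT, grasp_ok) → (M_FOLLOW, A_LIGHT)  ← matches
try grasp_fail: (M_HALT, grasp_fail) → (M_HALT, A_LIGHT)
try target_seen: (M_HALT, target_seen) → (M_WAIT, A_PING)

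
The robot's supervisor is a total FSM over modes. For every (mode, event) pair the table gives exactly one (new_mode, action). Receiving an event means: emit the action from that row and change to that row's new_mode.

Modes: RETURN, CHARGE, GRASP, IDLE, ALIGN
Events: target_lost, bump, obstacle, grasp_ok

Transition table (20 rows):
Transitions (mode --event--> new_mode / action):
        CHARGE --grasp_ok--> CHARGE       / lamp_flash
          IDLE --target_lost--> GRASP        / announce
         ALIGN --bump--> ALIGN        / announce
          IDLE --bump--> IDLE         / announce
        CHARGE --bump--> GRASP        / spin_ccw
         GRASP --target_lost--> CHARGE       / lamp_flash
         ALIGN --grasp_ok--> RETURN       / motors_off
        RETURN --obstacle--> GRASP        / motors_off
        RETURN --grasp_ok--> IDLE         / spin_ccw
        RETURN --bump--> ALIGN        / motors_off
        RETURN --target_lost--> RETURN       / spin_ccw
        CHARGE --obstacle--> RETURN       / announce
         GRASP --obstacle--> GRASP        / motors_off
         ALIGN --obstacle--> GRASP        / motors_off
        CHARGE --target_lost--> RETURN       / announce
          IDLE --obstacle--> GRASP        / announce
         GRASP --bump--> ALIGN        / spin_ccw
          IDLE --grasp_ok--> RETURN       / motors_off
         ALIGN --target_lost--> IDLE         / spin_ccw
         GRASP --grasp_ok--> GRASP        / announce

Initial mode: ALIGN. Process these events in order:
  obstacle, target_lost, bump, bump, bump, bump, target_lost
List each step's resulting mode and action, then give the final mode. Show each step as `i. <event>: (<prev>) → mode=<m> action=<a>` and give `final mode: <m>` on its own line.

final mode: IDLE

1. obstacle: (ALIGN) → mode=GRASP action=motors_off
2. target_lost: (GRASP) → mode=CHARGE action=lamp_flash
3. bump: (CHARGE) → mode=GRASP action=spin_ccw
4. bump: (GRASP) → mode=ALIGN action=spin_ccw
5. bump: (ALIGN) → mode=ALIGN action=announce
6. bump: (ALIGN) → mode=ALIGN action=announce
7. target_lost: (ALIGN) → mode=IDLE action=spin_ccw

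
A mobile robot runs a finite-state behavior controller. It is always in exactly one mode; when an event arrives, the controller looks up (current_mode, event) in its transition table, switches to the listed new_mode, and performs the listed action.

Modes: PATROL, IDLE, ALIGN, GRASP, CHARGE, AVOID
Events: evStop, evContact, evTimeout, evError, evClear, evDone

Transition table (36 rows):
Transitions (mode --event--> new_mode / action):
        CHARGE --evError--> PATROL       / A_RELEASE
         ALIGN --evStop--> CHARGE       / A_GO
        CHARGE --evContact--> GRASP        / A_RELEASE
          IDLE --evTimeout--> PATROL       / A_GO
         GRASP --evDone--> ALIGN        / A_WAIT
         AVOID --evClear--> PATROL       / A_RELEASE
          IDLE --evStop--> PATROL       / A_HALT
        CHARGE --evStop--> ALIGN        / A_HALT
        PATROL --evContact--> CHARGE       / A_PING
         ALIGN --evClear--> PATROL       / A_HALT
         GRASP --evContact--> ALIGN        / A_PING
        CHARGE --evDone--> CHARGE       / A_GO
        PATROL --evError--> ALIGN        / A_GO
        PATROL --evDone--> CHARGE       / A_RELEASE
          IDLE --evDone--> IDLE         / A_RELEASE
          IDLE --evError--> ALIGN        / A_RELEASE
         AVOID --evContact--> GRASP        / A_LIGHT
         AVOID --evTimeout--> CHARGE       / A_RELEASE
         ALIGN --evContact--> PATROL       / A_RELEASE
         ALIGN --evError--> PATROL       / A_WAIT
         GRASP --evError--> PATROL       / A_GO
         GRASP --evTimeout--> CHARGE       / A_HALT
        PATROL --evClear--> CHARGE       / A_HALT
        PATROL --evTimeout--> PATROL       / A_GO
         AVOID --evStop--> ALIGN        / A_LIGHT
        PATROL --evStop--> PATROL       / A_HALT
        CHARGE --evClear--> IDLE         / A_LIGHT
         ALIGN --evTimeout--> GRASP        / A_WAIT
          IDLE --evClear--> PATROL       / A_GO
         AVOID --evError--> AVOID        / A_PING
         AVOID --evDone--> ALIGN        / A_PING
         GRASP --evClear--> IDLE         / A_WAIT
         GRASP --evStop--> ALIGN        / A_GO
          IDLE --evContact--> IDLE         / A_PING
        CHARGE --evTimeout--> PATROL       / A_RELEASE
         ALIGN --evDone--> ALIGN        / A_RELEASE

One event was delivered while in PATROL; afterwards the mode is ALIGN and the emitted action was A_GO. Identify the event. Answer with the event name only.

try evStop: (PATROL, evStop) → (PATROL, A_HALT)
try evContact: (PATROL, evContact) → (CHARGE, A_PING)
try evTimeout: (PATROL, evTimeout) → (PATROL, A_GO)
try evError: (PATROL, evError) → (ALIGN, A_GO)  ← matches
try evClear: (PATROL, evClear) → (CHARGE, A_HALT)
try evDone: (PATROL, evDone) → (CHARGE, A_RELEASE)

evError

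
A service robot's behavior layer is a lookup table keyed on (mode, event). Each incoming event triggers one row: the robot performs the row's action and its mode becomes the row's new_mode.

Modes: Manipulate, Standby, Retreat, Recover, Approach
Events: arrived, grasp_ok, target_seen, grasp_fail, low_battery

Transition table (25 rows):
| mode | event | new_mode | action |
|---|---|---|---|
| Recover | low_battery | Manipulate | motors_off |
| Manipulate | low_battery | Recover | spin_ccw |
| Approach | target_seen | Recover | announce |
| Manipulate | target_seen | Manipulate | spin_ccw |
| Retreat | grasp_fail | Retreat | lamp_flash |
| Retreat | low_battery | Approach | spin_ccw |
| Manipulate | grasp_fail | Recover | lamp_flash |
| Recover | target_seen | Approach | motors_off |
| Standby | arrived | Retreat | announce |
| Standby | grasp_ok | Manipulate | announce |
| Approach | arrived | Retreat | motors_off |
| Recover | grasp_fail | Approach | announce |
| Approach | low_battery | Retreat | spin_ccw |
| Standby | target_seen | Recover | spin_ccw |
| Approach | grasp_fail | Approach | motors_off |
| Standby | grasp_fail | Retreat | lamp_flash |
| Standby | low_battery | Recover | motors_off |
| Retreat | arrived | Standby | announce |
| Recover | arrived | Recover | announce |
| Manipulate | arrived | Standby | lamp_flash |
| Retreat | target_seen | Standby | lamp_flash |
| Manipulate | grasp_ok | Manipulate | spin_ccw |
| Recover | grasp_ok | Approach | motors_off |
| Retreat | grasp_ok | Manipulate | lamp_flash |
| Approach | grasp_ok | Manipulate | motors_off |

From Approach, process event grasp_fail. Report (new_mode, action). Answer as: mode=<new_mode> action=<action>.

current mode = Approach; filter table to that mode:
  (Approach, target_seen) → (Recover, announce)
  (Approach, arrived) → (Retreat, motors_off)
  (Approach, low_battery) → (Retreat, spin_ccw)
  (Approach, grasp_fail) → (Approach, motors_off)  ← event matches
  (Approach, grasp_ok) → (Manipulate, motors_off)
event = grasp_fail selects (Approach, motors_off)

mode=Approach action=motors_off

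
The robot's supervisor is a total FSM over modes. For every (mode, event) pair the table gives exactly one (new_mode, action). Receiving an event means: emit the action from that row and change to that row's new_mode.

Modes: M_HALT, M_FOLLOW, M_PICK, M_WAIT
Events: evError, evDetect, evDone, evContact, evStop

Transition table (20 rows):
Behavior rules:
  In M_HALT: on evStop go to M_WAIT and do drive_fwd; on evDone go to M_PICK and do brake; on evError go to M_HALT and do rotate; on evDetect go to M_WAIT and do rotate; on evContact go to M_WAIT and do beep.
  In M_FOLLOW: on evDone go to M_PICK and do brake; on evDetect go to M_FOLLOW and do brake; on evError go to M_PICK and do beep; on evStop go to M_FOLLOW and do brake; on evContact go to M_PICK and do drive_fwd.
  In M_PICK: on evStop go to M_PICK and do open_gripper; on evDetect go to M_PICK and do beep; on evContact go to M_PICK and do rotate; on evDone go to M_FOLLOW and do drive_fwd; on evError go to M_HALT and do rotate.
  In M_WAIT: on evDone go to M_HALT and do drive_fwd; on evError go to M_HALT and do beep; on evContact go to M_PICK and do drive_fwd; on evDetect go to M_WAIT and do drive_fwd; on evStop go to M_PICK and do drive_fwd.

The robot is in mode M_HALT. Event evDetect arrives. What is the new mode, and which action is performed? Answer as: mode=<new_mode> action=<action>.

mode=M_WAIT action=rotate

current mode = M_HALT; filter table to that mode:
  (M_HALT, evStop) → (M_WAIT, drive_fwd)
  (M_HALT, evDone) → (M_PICK, brake)
  (M_HALT, evError) → (M_HALT, rotate)
  (M_HALT, evDetect) → (M_WAIT, rotate)  ← event matches
  (M_HALT, evContact) → (M_WAIT, beep)
event = evDetect selects (M_WAIT, rotate)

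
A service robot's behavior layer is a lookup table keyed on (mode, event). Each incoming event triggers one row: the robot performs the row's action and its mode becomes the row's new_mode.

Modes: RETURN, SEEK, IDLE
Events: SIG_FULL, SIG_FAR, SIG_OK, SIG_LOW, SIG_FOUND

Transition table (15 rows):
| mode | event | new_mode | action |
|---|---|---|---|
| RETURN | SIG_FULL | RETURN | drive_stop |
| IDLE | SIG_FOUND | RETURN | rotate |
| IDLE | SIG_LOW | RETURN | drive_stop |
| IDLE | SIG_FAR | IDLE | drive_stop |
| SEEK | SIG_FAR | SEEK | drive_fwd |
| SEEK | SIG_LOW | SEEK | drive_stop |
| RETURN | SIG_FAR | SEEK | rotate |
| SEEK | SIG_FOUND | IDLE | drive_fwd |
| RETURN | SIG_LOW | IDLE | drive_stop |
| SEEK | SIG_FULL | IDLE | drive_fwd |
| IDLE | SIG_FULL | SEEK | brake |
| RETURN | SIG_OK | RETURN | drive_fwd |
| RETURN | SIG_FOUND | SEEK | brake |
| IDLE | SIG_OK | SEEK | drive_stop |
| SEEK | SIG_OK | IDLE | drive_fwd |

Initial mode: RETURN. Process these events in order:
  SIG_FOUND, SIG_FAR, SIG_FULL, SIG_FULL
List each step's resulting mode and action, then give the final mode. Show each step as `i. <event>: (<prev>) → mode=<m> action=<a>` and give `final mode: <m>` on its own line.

1. SIG_FOUND: (RETURN) → mode=SEEK action=brake
2. SIG_FAR: (SEEK) → mode=SEEK action=drive_fwd
3. SIG_FULL: (SEEK) → mode=IDLE action=drive_fwd
4. SIG_FULL: (IDLE) → mode=SEEK action=brake

final mode: SEEK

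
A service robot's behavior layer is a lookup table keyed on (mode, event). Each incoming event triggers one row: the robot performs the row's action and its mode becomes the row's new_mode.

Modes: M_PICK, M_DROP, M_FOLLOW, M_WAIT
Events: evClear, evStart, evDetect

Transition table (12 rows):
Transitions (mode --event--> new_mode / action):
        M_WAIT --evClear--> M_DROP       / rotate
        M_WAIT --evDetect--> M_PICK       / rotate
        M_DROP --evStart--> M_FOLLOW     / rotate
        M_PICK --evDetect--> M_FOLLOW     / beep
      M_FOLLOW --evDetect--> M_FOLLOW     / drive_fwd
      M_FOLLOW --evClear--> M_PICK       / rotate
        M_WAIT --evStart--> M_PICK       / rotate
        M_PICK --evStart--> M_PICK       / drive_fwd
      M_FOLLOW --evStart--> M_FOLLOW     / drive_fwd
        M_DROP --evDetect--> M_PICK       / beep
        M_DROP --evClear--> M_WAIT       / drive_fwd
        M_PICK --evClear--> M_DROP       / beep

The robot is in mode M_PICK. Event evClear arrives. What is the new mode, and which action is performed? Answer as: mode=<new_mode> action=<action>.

current mode = M_PICK; filter table to that mode:
  (M_PICK, evDetect) → (M_FOLLOW, beep)
  (M_PICK, evStart) → (M_PICK, drive_fwd)
  (M_PICK, evClear) → (M_DROP, beep)  ← event matches
event = evClear selects (M_DROP, beep)

mode=M_DROP action=beep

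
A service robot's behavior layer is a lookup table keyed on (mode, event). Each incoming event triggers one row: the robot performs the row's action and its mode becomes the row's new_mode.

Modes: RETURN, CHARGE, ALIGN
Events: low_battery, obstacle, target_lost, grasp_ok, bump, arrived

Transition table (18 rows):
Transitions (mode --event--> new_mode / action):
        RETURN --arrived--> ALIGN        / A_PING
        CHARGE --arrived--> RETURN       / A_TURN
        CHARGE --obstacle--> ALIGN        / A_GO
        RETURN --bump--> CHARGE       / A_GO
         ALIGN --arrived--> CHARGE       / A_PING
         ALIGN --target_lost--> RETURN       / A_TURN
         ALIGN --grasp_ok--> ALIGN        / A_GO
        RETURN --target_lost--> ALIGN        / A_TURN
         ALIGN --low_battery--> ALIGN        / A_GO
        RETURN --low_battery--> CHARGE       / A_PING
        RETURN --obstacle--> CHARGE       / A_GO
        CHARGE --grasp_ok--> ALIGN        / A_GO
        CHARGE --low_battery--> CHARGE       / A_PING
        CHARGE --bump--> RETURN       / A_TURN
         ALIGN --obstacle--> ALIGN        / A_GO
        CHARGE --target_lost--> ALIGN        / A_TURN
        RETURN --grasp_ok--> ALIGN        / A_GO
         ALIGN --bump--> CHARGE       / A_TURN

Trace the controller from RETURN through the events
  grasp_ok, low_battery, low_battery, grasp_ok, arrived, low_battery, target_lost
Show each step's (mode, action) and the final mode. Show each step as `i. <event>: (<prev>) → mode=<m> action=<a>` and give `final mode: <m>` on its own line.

1. grasp_ok: (RETURN) → mode=ALIGN action=A_GO
2. low_battery: (ALIGN) → mode=ALIGN action=A_GO
3. low_battery: (ALIGN) → mode=ALIGN action=A_GO
4. grasp_ok: (ALIGN) → mode=ALIGN action=A_GO
5. arrived: (ALIGN) → mode=CHARGE action=A_PING
6. low_battery: (CHARGE) → mode=CHARGE action=A_PING
7. target_lost: (CHARGE) → mode=ALIGN action=A_TURN

final mode: ALIGN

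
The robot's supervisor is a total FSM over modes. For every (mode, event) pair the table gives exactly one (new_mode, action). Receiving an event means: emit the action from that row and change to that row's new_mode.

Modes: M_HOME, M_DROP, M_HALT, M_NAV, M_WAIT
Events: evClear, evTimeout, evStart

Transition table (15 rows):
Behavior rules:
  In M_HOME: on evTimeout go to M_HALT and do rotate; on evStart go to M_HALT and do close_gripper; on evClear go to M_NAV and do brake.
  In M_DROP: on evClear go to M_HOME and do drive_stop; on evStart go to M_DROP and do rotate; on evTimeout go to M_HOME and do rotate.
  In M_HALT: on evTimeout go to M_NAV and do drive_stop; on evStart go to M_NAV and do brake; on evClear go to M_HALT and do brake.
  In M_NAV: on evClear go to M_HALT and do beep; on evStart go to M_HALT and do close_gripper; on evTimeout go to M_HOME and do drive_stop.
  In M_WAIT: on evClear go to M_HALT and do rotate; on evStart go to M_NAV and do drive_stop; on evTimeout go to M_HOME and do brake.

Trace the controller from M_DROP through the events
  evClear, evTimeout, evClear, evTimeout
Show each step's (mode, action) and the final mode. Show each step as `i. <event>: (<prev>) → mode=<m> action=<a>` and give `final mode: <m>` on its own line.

final mode: M_NAV

1. evClear: (M_DROP) → mode=M_HOME action=drive_stop
2. evTimeout: (M_HOME) → mode=M_HALT action=rotate
3. evClear: (M_HALT) → mode=M_HALT action=brake
4. evTimeout: (M_HALT) → mode=M_NAV action=drive_stop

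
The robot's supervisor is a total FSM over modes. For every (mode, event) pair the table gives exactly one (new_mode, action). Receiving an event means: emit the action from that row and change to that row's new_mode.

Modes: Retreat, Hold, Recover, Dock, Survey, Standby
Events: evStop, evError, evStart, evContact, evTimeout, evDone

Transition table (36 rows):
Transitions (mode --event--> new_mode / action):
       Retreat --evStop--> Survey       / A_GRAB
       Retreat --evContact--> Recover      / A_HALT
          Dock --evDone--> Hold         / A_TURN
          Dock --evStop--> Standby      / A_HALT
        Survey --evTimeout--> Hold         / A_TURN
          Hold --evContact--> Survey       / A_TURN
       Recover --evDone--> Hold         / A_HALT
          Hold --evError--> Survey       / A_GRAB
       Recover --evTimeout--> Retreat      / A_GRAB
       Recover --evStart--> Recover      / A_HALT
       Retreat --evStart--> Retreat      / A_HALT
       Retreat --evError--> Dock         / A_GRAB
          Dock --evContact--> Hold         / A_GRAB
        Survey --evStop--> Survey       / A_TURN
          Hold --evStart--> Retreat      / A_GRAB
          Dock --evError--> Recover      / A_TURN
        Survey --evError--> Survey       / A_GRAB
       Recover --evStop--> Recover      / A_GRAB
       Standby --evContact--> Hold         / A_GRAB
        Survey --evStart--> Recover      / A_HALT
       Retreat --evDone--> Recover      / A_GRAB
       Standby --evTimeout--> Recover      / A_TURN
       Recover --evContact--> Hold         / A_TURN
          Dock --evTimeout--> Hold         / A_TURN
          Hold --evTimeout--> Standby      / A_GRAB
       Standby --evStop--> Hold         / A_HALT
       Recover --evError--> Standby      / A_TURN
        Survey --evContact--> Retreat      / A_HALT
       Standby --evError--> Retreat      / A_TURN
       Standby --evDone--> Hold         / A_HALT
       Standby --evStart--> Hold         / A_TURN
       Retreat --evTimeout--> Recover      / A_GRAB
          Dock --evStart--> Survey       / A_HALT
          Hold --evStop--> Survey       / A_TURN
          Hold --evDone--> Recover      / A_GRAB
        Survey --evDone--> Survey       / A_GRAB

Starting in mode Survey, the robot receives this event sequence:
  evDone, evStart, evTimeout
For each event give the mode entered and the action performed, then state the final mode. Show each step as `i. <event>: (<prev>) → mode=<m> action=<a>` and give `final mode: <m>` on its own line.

1. evDone: (Survey) → mode=Survey action=A_GRAB
2. evStart: (Survey) → mode=Recover action=A_HALT
3. evTimeout: (Recover) → mode=Retreat action=A_GRAB

final mode: Retreat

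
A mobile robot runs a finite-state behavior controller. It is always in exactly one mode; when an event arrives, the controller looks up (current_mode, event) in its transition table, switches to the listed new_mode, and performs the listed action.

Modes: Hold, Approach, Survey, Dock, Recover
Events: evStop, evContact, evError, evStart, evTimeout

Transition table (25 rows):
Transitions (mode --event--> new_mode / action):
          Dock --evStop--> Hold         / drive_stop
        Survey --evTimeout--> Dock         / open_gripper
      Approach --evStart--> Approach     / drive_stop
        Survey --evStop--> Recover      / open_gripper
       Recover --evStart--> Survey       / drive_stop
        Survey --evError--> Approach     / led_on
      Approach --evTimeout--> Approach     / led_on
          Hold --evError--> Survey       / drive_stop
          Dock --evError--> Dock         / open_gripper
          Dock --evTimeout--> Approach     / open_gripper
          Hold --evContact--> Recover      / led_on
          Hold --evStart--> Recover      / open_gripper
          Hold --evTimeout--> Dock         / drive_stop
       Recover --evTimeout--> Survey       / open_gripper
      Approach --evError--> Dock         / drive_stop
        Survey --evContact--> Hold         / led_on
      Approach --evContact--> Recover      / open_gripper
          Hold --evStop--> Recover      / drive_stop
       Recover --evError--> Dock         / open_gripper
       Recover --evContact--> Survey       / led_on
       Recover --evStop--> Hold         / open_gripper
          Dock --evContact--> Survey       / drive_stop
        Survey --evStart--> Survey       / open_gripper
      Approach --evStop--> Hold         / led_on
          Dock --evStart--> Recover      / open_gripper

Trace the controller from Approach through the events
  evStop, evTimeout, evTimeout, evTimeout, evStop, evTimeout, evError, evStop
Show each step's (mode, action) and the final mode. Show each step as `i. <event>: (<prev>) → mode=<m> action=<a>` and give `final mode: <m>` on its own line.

final mode: Hold

1. evStop: (Approach) → mode=Hold action=led_on
2. evTimeout: (Hold) → mode=Dock action=drive_stop
3. evTimeout: (Dock) → mode=Approach action=open_gripper
4. evTimeout: (Approach) → mode=Approach action=led_on
5. evStop: (Approach) → mode=Hold action=led_on
6. evTimeout: (Hold) → mode=Dock action=drive_stop
7. evError: (Dock) → mode=Dock action=open_gripper
8. evStop: (Dock) → mode=Hold action=drive_stop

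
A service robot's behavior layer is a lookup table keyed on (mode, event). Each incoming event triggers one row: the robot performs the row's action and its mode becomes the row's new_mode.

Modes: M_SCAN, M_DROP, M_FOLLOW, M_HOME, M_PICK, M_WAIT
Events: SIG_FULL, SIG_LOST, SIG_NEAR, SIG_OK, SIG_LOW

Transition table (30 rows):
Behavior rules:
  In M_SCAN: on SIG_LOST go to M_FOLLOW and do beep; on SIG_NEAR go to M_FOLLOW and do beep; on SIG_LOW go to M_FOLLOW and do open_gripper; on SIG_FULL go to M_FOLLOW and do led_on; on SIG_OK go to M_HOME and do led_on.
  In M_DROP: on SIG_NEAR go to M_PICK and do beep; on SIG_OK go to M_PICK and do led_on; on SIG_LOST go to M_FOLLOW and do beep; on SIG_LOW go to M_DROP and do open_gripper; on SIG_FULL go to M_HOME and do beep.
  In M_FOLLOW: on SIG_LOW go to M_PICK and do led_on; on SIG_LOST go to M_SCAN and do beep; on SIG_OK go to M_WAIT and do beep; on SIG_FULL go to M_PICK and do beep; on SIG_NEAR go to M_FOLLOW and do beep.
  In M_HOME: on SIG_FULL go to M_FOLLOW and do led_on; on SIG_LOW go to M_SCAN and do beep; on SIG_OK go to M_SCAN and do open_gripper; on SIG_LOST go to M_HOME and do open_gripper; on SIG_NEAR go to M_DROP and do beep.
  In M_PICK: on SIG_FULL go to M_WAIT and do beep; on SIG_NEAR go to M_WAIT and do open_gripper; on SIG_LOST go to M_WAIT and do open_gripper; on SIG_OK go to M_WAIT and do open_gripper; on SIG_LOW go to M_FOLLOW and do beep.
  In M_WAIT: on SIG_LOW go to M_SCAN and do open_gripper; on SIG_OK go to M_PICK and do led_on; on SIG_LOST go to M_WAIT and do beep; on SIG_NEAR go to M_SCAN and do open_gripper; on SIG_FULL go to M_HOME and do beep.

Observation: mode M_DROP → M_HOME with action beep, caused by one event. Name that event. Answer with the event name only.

SIG_FULL

try SIG_FULL: (M_DROP, SIG_FULL) → (M_HOME, beep)  ← matches
try SIG_LOST: (M_DROP, SIG_LOST) → (M_FOLLOW, beep)
try SIG_NEAR: (M_DROP, SIG_NEAR) → (M_PICK, beep)
try SIG_OK: (M_DROP, SIG_OK) → (M_PICK, led_on)
try SIG_LOW: (M_DROP, SIG_LOW) → (M_DROP, open_gripper)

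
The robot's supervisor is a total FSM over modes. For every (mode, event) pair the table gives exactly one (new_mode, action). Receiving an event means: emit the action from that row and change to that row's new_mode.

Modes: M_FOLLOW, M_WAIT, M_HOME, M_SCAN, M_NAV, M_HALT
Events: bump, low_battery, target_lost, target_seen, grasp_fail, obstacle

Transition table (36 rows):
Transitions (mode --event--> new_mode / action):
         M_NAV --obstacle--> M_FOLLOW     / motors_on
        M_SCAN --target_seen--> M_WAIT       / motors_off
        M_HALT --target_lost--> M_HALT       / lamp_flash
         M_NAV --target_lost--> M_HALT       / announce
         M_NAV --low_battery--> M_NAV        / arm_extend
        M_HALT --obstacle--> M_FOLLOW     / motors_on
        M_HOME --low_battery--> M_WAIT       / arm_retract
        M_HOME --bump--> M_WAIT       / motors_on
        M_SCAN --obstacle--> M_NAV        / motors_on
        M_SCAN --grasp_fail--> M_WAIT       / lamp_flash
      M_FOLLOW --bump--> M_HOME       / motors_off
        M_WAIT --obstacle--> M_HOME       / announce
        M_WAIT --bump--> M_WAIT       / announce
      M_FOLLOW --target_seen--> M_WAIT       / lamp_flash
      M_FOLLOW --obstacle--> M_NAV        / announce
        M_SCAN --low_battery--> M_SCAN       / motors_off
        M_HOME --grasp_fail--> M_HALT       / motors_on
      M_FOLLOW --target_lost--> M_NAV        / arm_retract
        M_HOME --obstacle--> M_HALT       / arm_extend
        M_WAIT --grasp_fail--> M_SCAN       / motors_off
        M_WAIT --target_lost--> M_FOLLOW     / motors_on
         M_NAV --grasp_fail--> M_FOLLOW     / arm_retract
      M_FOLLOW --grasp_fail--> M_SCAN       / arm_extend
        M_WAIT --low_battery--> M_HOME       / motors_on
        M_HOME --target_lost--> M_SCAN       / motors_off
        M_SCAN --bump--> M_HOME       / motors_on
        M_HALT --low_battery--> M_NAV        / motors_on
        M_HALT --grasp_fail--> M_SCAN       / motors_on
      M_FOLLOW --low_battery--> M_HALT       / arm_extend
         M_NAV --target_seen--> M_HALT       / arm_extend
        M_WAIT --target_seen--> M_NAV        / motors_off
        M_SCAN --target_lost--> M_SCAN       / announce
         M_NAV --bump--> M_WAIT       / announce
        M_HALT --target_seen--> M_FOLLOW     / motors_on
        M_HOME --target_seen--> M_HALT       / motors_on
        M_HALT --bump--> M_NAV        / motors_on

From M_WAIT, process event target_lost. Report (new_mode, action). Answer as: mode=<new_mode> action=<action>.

mode=M_FOLLOW action=motors_on

current mode = M_WAIT; filter table to that mode:
  (M_WAIT, obstacle) → (M_HOME, announce)
  (M_WAIT, bump) → (M_WAIT, announce)
  (M_WAIT, grasp_fail) → (M_SCAN, motors_off)
  (M_WAIT, target_lost) → (M_FOLLOW, motors_on)  ← event matches
  (M_WAIT, low_battery) → (M_HOME, motors_on)
  (M_WAIT, target_seen) → (M_NAV, motors_off)
event = target_lost selects (M_FOLLOW, motors_on)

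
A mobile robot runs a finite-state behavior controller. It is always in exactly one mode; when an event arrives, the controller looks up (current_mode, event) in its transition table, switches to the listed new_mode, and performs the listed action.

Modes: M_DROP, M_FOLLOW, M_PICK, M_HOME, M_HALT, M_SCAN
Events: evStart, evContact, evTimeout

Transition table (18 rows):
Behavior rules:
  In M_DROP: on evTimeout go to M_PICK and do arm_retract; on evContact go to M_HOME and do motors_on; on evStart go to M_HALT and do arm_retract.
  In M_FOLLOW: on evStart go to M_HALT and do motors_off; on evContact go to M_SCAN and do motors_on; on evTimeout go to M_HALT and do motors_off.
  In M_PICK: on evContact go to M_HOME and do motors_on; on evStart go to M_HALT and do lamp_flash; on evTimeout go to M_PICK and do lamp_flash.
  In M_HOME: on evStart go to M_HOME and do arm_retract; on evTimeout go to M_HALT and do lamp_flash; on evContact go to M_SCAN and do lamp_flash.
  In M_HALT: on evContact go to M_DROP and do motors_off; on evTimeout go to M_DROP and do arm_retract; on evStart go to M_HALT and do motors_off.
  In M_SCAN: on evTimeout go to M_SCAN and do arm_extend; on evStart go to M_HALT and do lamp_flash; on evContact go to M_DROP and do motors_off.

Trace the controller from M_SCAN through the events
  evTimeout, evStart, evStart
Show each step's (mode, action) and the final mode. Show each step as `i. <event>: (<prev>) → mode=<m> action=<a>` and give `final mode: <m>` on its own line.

final mode: M_HALT

1. evTimeout: (M_SCAN) → mode=M_SCAN action=arm_extend
2. evStart: (M_SCAN) → mode=M_HALT action=lamp_flash
3. evStart: (M_HALT) → mode=M_HALT action=motors_off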